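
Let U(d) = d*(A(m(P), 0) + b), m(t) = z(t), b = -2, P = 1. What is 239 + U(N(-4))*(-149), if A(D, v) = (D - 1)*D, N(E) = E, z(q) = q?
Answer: -953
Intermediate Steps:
m(t) = t
A(D, v) = D*(-1 + D) (A(D, v) = (-1 + D)*D = D*(-1 + D))
U(d) = -2*d (U(d) = d*(1*(-1 + 1) - 2) = d*(1*0 - 2) = d*(0 - 2) = d*(-2) = -2*d)
239 + U(N(-4))*(-149) = 239 - 2*(-4)*(-149) = 239 + 8*(-149) = 239 - 1192 = -953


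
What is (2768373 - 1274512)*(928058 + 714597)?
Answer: 2453898240955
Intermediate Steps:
(2768373 - 1274512)*(928058 + 714597) = 1493861*1642655 = 2453898240955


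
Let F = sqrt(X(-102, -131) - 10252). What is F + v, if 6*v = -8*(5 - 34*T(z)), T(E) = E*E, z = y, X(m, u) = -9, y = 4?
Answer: 2156/3 + I*sqrt(10261) ≈ 718.67 + 101.3*I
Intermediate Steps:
z = 4
T(E) = E**2
F = I*sqrt(10261) (F = sqrt(-9 - 10252) = sqrt(-10261) = I*sqrt(10261) ≈ 101.3*I)
v = 2156/3 (v = (-8*(5 - 34*4**2))/6 = (-8*(5 - 34*16))/6 = (-8*(5 - 544))/6 = (-8*(-539))/6 = (1/6)*4312 = 2156/3 ≈ 718.67)
F + v = I*sqrt(10261) + 2156/3 = 2156/3 + I*sqrt(10261)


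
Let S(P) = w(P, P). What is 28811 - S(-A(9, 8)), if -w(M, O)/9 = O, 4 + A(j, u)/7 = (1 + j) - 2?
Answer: 28559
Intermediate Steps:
A(j, u) = -35 + 7*j (A(j, u) = -28 + 7*((1 + j) - 2) = -28 + 7*(-1 + j) = -28 + (-7 + 7*j) = -35 + 7*j)
w(M, O) = -9*O
S(P) = -9*P
28811 - S(-A(9, 8)) = 28811 - (-9)*(-(-35 + 7*9)) = 28811 - (-9)*(-(-35 + 63)) = 28811 - (-9)*(-1*28) = 28811 - (-9)*(-28) = 28811 - 1*252 = 28811 - 252 = 28559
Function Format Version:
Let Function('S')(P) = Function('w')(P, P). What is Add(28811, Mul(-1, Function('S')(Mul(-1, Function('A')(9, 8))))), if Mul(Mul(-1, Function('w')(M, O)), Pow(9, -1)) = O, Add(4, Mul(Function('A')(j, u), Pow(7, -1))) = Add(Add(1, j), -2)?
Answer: 28559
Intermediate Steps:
Function('A')(j, u) = Add(-35, Mul(7, j)) (Function('A')(j, u) = Add(-28, Mul(7, Add(Add(1, j), -2))) = Add(-28, Mul(7, Add(-1, j))) = Add(-28, Add(-7, Mul(7, j))) = Add(-35, Mul(7, j)))
Function('w')(M, O) = Mul(-9, O)
Function('S')(P) = Mul(-9, P)
Add(28811, Mul(-1, Function('S')(Mul(-1, Function('A')(9, 8))))) = Add(28811, Mul(-1, Mul(-9, Mul(-1, Add(-35, Mul(7, 9)))))) = Add(28811, Mul(-1, Mul(-9, Mul(-1, Add(-35, 63))))) = Add(28811, Mul(-1, Mul(-9, Mul(-1, 28)))) = Add(28811, Mul(-1, Mul(-9, -28))) = Add(28811, Mul(-1, 252)) = Add(28811, -252) = 28559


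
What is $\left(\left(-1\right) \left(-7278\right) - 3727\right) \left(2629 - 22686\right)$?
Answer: $-71222407$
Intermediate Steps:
$\left(\left(-1\right) \left(-7278\right) - 3727\right) \left(2629 - 22686\right) = \left(7278 - 3727\right) \left(-20057\right) = 3551 \left(-20057\right) = -71222407$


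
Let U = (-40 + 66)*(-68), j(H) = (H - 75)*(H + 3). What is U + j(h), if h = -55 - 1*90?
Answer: 29472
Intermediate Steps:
h = -145 (h = -55 - 90 = -145)
j(H) = (-75 + H)*(3 + H)
U = -1768 (U = 26*(-68) = -1768)
U + j(h) = -1768 + (-225 + (-145)² - 72*(-145)) = -1768 + (-225 + 21025 + 10440) = -1768 + 31240 = 29472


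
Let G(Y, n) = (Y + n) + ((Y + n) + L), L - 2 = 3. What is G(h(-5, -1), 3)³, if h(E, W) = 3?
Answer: 4913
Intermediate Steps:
L = 5 (L = 2 + 3 = 5)
G(Y, n) = 5 + 2*Y + 2*n (G(Y, n) = (Y + n) + ((Y + n) + 5) = (Y + n) + (5 + Y + n) = 5 + 2*Y + 2*n)
G(h(-5, -1), 3)³ = (5 + 2*3 + 2*3)³ = (5 + 6 + 6)³ = 17³ = 4913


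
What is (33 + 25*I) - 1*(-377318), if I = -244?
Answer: 371251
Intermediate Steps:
(33 + 25*I) - 1*(-377318) = (33 + 25*(-244)) - 1*(-377318) = (33 - 6100) + 377318 = -6067 + 377318 = 371251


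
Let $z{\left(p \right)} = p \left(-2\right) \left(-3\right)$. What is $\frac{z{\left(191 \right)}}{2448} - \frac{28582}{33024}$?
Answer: $- \frac{111539}{280704} \approx -0.39735$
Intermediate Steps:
$z{\left(p \right)} = 6 p$ ($z{\left(p \right)} = - 2 p \left(-3\right) = 6 p$)
$\frac{z{\left(191 \right)}}{2448} - \frac{28582}{33024} = \frac{6 \cdot 191}{2448} - \frac{28582}{33024} = 1146 \cdot \frac{1}{2448} - \frac{14291}{16512} = \frac{191}{408} - \frac{14291}{16512} = - \frac{111539}{280704}$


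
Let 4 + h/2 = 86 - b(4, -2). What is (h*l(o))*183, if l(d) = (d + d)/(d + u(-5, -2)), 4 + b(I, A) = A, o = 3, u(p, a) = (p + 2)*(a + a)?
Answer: 64416/5 ≈ 12883.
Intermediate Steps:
u(p, a) = 2*a*(2 + p) (u(p, a) = (2 + p)*(2*a) = 2*a*(2 + p))
b(I, A) = -4 + A
l(d) = 2*d/(12 + d) (l(d) = (d + d)/(d + 2*(-2)*(2 - 5)) = (2*d)/(d + 2*(-2)*(-3)) = (2*d)/(d + 12) = (2*d)/(12 + d) = 2*d/(12 + d))
h = 176 (h = -8 + 2*(86 - (-4 - 2)) = -8 + 2*(86 - 1*(-6)) = -8 + 2*(86 + 6) = -8 + 2*92 = -8 + 184 = 176)
(h*l(o))*183 = (176*(2*3/(12 + 3)))*183 = (176*(2*3/15))*183 = (176*(2*3*(1/15)))*183 = (176*(⅖))*183 = (352/5)*183 = 64416/5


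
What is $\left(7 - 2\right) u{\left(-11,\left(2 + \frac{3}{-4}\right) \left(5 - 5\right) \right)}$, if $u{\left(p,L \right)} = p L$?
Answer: $0$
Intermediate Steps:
$u{\left(p,L \right)} = L p$
$\left(7 - 2\right) u{\left(-11,\left(2 + \frac{3}{-4}\right) \left(5 - 5\right) \right)} = \left(7 - 2\right) \left(2 + \frac{3}{-4}\right) \left(5 - 5\right) \left(-11\right) = 5 \left(2 + 3 \left(- \frac{1}{4}\right)\right) \left(5 - 5\right) \left(-11\right) = 5 \left(2 - \frac{3}{4}\right) 0 \left(-11\right) = 5 \cdot \frac{5}{4} \cdot 0 \left(-11\right) = 5 \cdot 0 \left(-11\right) = 5 \cdot 0 = 0$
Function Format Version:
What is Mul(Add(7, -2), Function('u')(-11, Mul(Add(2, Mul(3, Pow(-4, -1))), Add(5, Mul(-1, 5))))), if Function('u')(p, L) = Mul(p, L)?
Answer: 0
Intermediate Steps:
Function('u')(p, L) = Mul(L, p)
Mul(Add(7, -2), Function('u')(-11, Mul(Add(2, Mul(3, Pow(-4, -1))), Add(5, Mul(-1, 5))))) = Mul(Add(7, -2), Mul(Mul(Add(2, Mul(3, Pow(-4, -1))), Add(5, Mul(-1, 5))), -11)) = Mul(5, Mul(Mul(Add(2, Mul(3, Rational(-1, 4))), Add(5, -5)), -11)) = Mul(5, Mul(Mul(Add(2, Rational(-3, 4)), 0), -11)) = Mul(5, Mul(Mul(Rational(5, 4), 0), -11)) = Mul(5, Mul(0, -11)) = Mul(5, 0) = 0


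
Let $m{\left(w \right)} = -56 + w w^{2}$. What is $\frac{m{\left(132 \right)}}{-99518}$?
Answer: $- \frac{1149956}{49759} \approx -23.111$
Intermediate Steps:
$m{\left(w \right)} = -56 + w^{3}$
$\frac{m{\left(132 \right)}}{-99518} = \frac{-56 + 132^{3}}{-99518} = \left(-56 + 2299968\right) \left(- \frac{1}{99518}\right) = 2299912 \left(- \frac{1}{99518}\right) = - \frac{1149956}{49759}$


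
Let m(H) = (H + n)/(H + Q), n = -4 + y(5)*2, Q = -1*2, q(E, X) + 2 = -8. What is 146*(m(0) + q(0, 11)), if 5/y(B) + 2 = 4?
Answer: -1533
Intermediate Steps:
y(B) = 5/2 (y(B) = 5/(-2 + 4) = 5/2)
q(E, X) = -10 (q(E, X) = -2 - 8 = -10)
Q = -2
n = 1 (n = -4 + (5/2)*2 = -4 + 5 = 1)
m(H) = (1 + H)/(-2 + H) (m(H) = (H + 1)/(H - 2) = (1 + H)/(-2 + H))
146*(m(0) + q(0, 11)) = 146*((1 + 0)/(-2 + 0) - 10) = 146*(1/(-2) - 10) = 146*(-1/2*1 - 10) = 146*(-1/2 - 10) = 146*(-21/2) = -1533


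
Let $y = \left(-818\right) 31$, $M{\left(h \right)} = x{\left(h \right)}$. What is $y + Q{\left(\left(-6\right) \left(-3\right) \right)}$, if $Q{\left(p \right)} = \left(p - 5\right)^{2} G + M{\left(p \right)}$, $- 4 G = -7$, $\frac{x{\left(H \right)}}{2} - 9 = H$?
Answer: $- \frac{100033}{4} \approx -25008.0$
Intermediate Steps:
$x{\left(H \right)} = 18 + 2 H$
$M{\left(h \right)} = 18 + 2 h$
$G = \frac{7}{4}$ ($G = \left(- \frac{1}{4}\right) \left(-7\right) = \frac{7}{4} \approx 1.75$)
$y = -25358$
$Q{\left(p \right)} = 18 + 2 p + \frac{7 \left(-5 + p\right)^{2}}{4}$ ($Q{\left(p \right)} = \left(p - 5\right)^{2} \cdot \frac{7}{4} + \left(18 + 2 p\right) = \left(-5 + p\right)^{2} \cdot \frac{7}{4} + \left(18 + 2 p\right) = \frac{7 \left(-5 + p\right)^{2}}{4} + \left(18 + 2 p\right) = 18 + 2 p + \frac{7 \left(-5 + p\right)^{2}}{4}$)
$y + Q{\left(\left(-6\right) \left(-3\right) \right)} = -25358 + \left(\frac{247}{4} - \frac{31 \left(\left(-6\right) \left(-3\right)\right)}{2} + \frac{7 \left(\left(-6\right) \left(-3\right)\right)^{2}}{4}\right) = -25358 + \left(\frac{247}{4} - 279 + \frac{7 \cdot 18^{2}}{4}\right) = -25358 + \left(\frac{247}{4} - 279 + \frac{7}{4} \cdot 324\right) = -25358 + \left(\frac{247}{4} - 279 + 567\right) = -25358 + \frac{1399}{4} = - \frac{100033}{4}$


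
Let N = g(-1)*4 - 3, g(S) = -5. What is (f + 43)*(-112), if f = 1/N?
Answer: -110656/23 ≈ -4811.1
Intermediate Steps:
N = -23 (N = -5*4 - 3 = -20 - 3 = -23)
f = -1/23 (f = 1/(-23) = -1/23 ≈ -0.043478)
(f + 43)*(-112) = (-1/23 + 43)*(-112) = (988/23)*(-112) = -110656/23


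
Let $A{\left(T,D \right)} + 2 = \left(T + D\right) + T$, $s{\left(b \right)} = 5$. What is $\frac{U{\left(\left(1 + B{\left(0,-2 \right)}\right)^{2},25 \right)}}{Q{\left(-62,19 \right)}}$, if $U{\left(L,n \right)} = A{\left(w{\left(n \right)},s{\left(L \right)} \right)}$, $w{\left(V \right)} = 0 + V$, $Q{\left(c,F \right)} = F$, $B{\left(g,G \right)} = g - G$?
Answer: $\frac{53}{19} \approx 2.7895$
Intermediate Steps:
$w{\left(V \right)} = V$
$A{\left(T,D \right)} = -2 + D + 2 T$ ($A{\left(T,D \right)} = -2 + \left(\left(T + D\right) + T\right) = -2 + \left(\left(D + T\right) + T\right) = -2 + \left(D + 2 T\right) = -2 + D + 2 T$)
$U{\left(L,n \right)} = 3 + 2 n$ ($U{\left(L,n \right)} = -2 + 5 + 2 n = 3 + 2 n$)
$\frac{U{\left(\left(1 + B{\left(0,-2 \right)}\right)^{2},25 \right)}}{Q{\left(-62,19 \right)}} = \frac{3 + 2 \cdot 25}{19} = \left(3 + 50\right) \frac{1}{19} = 53 \cdot \frac{1}{19} = \frac{53}{19}$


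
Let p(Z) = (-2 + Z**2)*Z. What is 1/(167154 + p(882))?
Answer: 1/686294358 ≈ 1.4571e-9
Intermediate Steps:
p(Z) = Z*(-2 + Z**2)
1/(167154 + p(882)) = 1/(167154 + 882*(-2 + 882**2)) = 1/(167154 + 882*(-2 + 777924)) = 1/(167154 + 882*777922) = 1/(167154 + 686127204) = 1/686294358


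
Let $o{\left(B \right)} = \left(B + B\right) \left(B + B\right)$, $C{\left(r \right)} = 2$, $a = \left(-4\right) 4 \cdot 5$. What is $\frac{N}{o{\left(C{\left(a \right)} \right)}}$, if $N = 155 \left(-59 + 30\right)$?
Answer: $- \frac{4495}{16} \approx -280.94$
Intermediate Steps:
$a = -80$ ($a = \left(-16\right) 5 = -80$)
$N = -4495$ ($N = 155 \left(-29\right) = -4495$)
$o{\left(B \right)} = 4 B^{2}$ ($o{\left(B \right)} = 2 B 2 B = 4 B^{2}$)
$\frac{N}{o{\left(C{\left(a \right)} \right)}} = - \frac{4495}{4 \cdot 2^{2}} = - \frac{4495}{4 \cdot 4} = - \frac{4495}{16}$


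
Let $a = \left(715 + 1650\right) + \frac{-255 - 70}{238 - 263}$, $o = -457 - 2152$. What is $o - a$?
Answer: $-4987$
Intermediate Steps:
$o = -2609$ ($o = -457 - 2152 = -2609$)
$a = 2378$ ($a = 2365 - \frac{325}{-25} = 2365 - -13 = 2365 + 13 = 2378$)
$o - a = -2609 - 2378 = -4987$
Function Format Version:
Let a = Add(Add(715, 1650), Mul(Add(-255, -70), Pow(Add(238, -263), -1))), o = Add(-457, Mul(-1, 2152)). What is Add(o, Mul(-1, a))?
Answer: -4987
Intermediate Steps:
o = -2609 (o = Add(-457, -2152) = -2609)
a = 2378 (a = Add(2365, Mul(-325, Pow(-25, -1))) = Add(2365, Mul(-325, Rational(-1, 25))) = Add(2365, 13) = 2378)
Add(o, Mul(-1, a)) = Add(-2609, Mul(-1, 2378)) = Add(-2609, -2378) = -4987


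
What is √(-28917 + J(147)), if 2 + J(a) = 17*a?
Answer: 2*I*√6605 ≈ 162.54*I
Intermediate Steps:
J(a) = -2 + 17*a
√(-28917 + J(147)) = √(-28917 + (-2 + 17*147)) = √(-28917 + (-2 + 2499)) = √(-28917 + 2497) = √(-26420) = 2*I*√6605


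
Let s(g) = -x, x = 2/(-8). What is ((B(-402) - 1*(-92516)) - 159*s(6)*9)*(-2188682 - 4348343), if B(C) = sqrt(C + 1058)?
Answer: -2409763136825/4 - 26148100*sqrt(41) ≈ -6.0261e+11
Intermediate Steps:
x = -1/4 (x = 2*(-1/8) = -1/4 ≈ -0.25000)
B(C) = sqrt(1058 + C)
s(g) = 1/4 (s(g) = -1*(-1/4) = 1/4)
((B(-402) - 1*(-92516)) - 159*s(6)*9)*(-2188682 - 4348343) = ((sqrt(1058 - 402) - 1*(-92516)) - 159*1/4*9)*(-2188682 - 4348343) = ((sqrt(656) + 92516) - 159/4*9)*(-6537025) = ((4*sqrt(41) + 92516) - 1431/4)*(-6537025) = ((92516 + 4*sqrt(41)) - 1431/4)*(-6537025) = (368633/4 + 4*sqrt(41))*(-6537025) = -2409763136825/4 - 26148100*sqrt(41)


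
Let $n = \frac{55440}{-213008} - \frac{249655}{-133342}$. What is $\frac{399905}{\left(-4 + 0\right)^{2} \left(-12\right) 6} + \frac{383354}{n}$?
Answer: $\frac{782818276108314743}{3296594286720} \approx 2.3746 \cdot 10^{5}$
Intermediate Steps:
$n = \frac{2861626985}{1775182046}$ ($n = 55440 \left(- \frac{1}{213008}\right) - - \frac{249655}{133342} = - \frac{3465}{13313} + \frac{249655}{133342} = \frac{2861626985}{1775182046} \approx 1.612$)
$\frac{399905}{\left(-4 + 0\right)^{2} \left(-12\right) 6} + \frac{383354}{n} = \frac{399905}{\left(-4 + 0\right)^{2} \left(-12\right) 6} + \frac{383354}{\frac{2861626985}{1775182046}} = \frac{399905}{\left(-4\right)^{2} \left(-12\right) 6} + 383354 \cdot \frac{1775182046}{2861626985} = \frac{399905}{16 \left(-12\right) 6} + \frac{680523138062284}{2861626985} = \frac{399905}{\left(-192\right) 6} + \frac{680523138062284}{2861626985} = \frac{399905}{-1152} + \frac{680523138062284}{2861626985} = 399905 \left(- \frac{1}{1152}\right) + \frac{680523138062284}{2861626985} = - \frac{399905}{1152} + \frac{680523138062284}{2861626985} = \frac{782818276108314743}{3296594286720}$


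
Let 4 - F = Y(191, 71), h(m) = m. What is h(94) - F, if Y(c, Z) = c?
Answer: 281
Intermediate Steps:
F = -187 (F = 4 - 1*191 = 4 - 191 = -187)
h(94) - F = 94 - 1*(-187) = 94 + 187 = 281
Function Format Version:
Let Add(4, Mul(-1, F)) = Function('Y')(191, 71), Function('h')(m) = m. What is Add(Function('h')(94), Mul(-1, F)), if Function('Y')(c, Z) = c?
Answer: 281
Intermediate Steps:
F = -187 (F = Add(4, Mul(-1, 191)) = Add(4, -191) = -187)
Add(Function('h')(94), Mul(-1, F)) = Add(94, Mul(-1, -187)) = Add(94, 187) = 281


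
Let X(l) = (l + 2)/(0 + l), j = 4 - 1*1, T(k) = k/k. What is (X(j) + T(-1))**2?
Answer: 64/9 ≈ 7.1111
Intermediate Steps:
T(k) = 1
j = 3 (j = 4 - 1 = 3)
X(l) = (2 + l)/l
(X(j) + T(-1))**2 = ((2 + 3)/3 + 1)**2 = ((1/3)*5 + 1)**2 = (5/3 + 1)**2 = (8/3)**2 = 64/9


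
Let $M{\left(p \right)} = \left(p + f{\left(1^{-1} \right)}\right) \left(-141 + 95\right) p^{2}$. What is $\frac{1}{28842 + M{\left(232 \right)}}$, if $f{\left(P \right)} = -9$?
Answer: $- \frac{1}{552097750} \approx -1.8113 \cdot 10^{-9}$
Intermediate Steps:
$M{\left(p \right)} = p^{2} \left(414 - 46 p\right)$ ($M{\left(p \right)} = \left(p - 9\right) \left(-141 + 95\right) p^{2} = \left(-9 + p\right) \left(-46\right) p^{2} = \left(414 - 46 p\right) p^{2} = p^{2} \left(414 - 46 p\right)$)
$\frac{1}{28842 + M{\left(232 \right)}} = \frac{1}{28842 + 46 \cdot 232^{2} \left(9 - 232\right)} = \frac{1}{28842 + 46 \cdot 53824 \left(9 - 232\right)} = \frac{1}{28842 + 46 \cdot 53824 \left(-223\right)} = \frac{1}{28842 - 552126592} = \frac{1}{-552097750} = - \frac{1}{552097750}$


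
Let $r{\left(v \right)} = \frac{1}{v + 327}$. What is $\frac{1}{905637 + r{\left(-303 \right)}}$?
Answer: $\frac{24}{21735289} \approx 1.1042 \cdot 10^{-6}$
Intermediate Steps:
$r{\left(v \right)} = \frac{1}{327 + v}$
$\frac{1}{905637 + r{\left(-303 \right)}} = \frac{1}{905637 + \frac{1}{327 - 303}} = \frac{1}{905637 + \frac{1}{24}} = \frac{1}{\frac{21735289}{24}} = \frac{24}{21735289}$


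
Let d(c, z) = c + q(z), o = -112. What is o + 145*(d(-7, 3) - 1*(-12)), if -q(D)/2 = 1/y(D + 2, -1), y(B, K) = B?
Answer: 555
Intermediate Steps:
q(D) = -2/(2 + D) (q(D) = -2/(D + 2) = -2/(2 + D))
d(c, z) = c - 2/(2 + z)
o + 145*(d(-7, 3) - 1*(-12)) = -112 + 145*((-2 - 7*(2 + 3))/(2 + 3) - 1*(-12)) = -112 + 145*((-2 - 7*5)/5 + 12) = -112 + 145*((-2 - 35)/5 + 12) = -112 + 145*((1/5)*(-37) + 12) = -112 + 145*(-37/5 + 12) = -112 + 145*(23/5) = -112 + 667 = 555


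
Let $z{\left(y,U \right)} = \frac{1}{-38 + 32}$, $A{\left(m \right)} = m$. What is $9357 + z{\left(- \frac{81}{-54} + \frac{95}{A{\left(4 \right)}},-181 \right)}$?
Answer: $\frac{56141}{6} \approx 9356.8$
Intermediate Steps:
$z{\left(y,U \right)} = - \frac{1}{6}$ ($z{\left(y,U \right)} = \frac{1}{-6} = - \frac{1}{6}$)
$9357 + z{\left(- \frac{81}{-54} + \frac{95}{A{\left(4 \right)}},-181 \right)} = 9357 - \frac{1}{6} = \frac{56141}{6}$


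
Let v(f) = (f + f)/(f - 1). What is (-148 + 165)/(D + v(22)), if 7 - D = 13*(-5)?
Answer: 357/1556 ≈ 0.22943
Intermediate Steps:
v(f) = 2*f/(-1 + f) (v(f) = (2*f)/(-1 + f) = 2*f/(-1 + f))
D = 72 (D = 7 - 13*(-5) = 7 - 1*(-65) = 7 + 65 = 72)
(-148 + 165)/(D + v(22)) = (-148 + 165)/(72 + 2*22/(-1 + 22)) = 17/(72 + 2*22/21) = 17/(72 + 2*22*(1/21)) = 17/(72 + 44/21) = 17/(1556/21) = 17*(21/1556) = 357/1556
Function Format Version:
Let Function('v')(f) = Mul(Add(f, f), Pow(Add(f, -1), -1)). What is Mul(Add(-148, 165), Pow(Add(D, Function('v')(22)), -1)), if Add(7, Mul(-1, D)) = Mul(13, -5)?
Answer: Rational(357, 1556) ≈ 0.22943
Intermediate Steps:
Function('v')(f) = Mul(2, f, Pow(Add(-1, f), -1)) (Function('v')(f) = Mul(Mul(2, f), Pow(Add(-1, f), -1)) = Mul(2, f, Pow(Add(-1, f), -1)))
D = 72 (D = Add(7, Mul(-1, Mul(13, -5))) = Add(7, Mul(-1, -65)) = Add(7, 65) = 72)
Mul(Add(-148, 165), Pow(Add(D, Function('v')(22)), -1)) = Mul(Add(-148, 165), Pow(Add(72, Mul(2, 22, Pow(Add(-1, 22), -1))), -1)) = Mul(17, Pow(Add(72, Mul(2, 22, Pow(21, -1))), -1)) = Mul(17, Pow(Add(72, Mul(2, 22, Rational(1, 21))), -1)) = Mul(17, Pow(Add(72, Rational(44, 21)), -1)) = Mul(17, Pow(Rational(1556, 21), -1)) = Mul(17, Rational(21, 1556)) = Rational(357, 1556)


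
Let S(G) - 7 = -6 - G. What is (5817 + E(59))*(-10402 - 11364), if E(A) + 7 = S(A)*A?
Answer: -51977208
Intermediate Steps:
S(G) = 1 - G (S(G) = 7 + (-6 - G) = 1 - G)
E(A) = -7 + A*(1 - A) (E(A) = -7 + (1 - A)*A = -7 + A*(1 - A))
(5817 + E(59))*(-10402 - 11364) = (5817 + (-7 + 59 - 1*59**2))*(-10402 - 11364) = (5817 + (-7 + 59 - 1*3481))*(-21766) = (5817 + (-7 + 59 - 3481))*(-21766) = (5817 - 3429)*(-21766) = 2388*(-21766) = -51977208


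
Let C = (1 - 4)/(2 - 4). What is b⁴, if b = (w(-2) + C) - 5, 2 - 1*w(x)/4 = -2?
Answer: 390625/16 ≈ 24414.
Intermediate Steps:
C = 3/2 (C = -3/(-2) = -3*(-½) = 3/2 ≈ 1.5000)
w(x) = 16 (w(x) = 8 - 4*(-2) = 8 + 8 = 16)
b = 25/2 (b = (16 + 3/2) - 5 = 35/2 - 5 = 25/2 ≈ 12.500)
b⁴ = (25/2)⁴ = 390625/16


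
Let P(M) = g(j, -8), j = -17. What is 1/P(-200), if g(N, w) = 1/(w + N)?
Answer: -25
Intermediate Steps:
g(N, w) = 1/(N + w)
P(M) = -1/25 (P(M) = 1/(-17 - 8) = 1/(-25) = -1/25)
1/P(-200) = 1/(-1/25) = -25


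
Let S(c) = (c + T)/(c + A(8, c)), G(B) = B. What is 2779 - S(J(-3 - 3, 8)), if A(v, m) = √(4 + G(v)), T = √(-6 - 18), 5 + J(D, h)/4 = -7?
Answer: 530597/191 - 8*√3/191 + I*√2/191 + 8*I*√6/191 ≈ 2777.9 + 0.11*I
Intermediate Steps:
J(D, h) = -48 (J(D, h) = -20 + 4*(-7) = -20 - 28 = -48)
T = 2*I*√6 (T = √(-24) = 2*I*√6 ≈ 4.899*I)
A(v, m) = √(4 + v)
S(c) = (c + 2*I*√6)/(c + 2*√3) (S(c) = (c + 2*I*√6)/(c + √(4 + 8)) = (c + 2*I*√6)/(c + √12) = (c + 2*I*√6)/(c + 2*√3))
2779 - S(J(-3 - 3, 8)) = 2779 - (-48 + 2*I*√6)/(-48 + 2*√3)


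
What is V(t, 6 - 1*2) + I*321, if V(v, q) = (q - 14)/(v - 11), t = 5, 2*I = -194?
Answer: -93406/3 ≈ -31135.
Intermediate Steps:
I = -97 (I = (½)*(-194) = -97)
V(v, q) = (-14 + q)/(-11 + v)
V(t, 6 - 1*2) + I*321 = (-14 + (6 - 1*2))/(-11 + 5) - 97*321 = (-14 + (6 - 2))/(-6) - 31137 = -(-14 + 4)/6 - 31137 = -⅙*(-10) - 31137 = 5/3 - 31137 = -93406/3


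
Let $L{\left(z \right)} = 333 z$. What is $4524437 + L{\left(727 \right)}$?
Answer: $4766528$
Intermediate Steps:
$4524437 + L{\left(727 \right)} = 4524437 + 333 \cdot 727 = 4524437 + 242091 = 4766528$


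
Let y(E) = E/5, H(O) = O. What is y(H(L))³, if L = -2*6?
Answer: -1728/125 ≈ -13.824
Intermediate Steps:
L = -12
y(E) = E/5 (y(E) = E*(⅕) = E/5)
y(H(L))³ = ((⅕)*(-12))³ = (-12/5)³ = -1728/125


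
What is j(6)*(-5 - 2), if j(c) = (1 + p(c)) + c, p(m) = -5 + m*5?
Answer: -224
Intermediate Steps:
p(m) = -5 + 5*m
j(c) = -4 + 6*c (j(c) = (1 + (-5 + 5*c)) + c = (-4 + 5*c) + c = -4 + 6*c)
j(6)*(-5 - 2) = (-4 + 6*6)*(-5 - 2) = (-4 + 36)*(-7) = 32*(-7) = -224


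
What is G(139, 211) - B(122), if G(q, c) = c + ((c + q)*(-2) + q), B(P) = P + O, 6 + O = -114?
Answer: -352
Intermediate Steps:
O = -120 (O = -6 - 114 = -120)
B(P) = -120 + P (B(P) = P - 120 = -120 + P)
G(q, c) = -c - q (G(q, c) = c + ((-2*c - 2*q) + q) = c + (-q - 2*c) = -c - q)
G(139, 211) - B(122) = (-1*211 - 1*139) - (-120 + 122) = (-211 - 139) - 1*2 = -350 - 2 = -352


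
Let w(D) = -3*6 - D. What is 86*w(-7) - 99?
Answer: -1045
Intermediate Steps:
w(D) = -18 - D
86*w(-7) - 99 = 86*(-18 - 1*(-7)) - 99 = 86*(-18 + 7) - 99 = 86*(-11) - 99 = -946 - 99 = -1045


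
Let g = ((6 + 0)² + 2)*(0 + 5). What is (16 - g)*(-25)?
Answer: 4350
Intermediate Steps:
g = 190 (g = (6² + 2)*5 = (36 + 2)*5 = 38*5 = 190)
(16 - g)*(-25) = (16 - 1*190)*(-25) = (16 - 190)*(-25) = -174*(-25) = 4350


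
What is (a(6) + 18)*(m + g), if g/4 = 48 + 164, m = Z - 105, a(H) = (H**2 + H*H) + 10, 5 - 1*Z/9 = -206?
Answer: 264200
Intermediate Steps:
Z = 1899 (Z = 45 - 9*(-206) = 45 + 1854 = 1899)
a(H) = 10 + 2*H**2 (a(H) = (H**2 + H**2) + 10 = 2*H**2 + 10 = 10 + 2*H**2)
m = 1794 (m = 1899 - 105 = 1794)
g = 848 (g = 4*(48 + 164) = 4*212 = 848)
(a(6) + 18)*(m + g) = ((10 + 2*6**2) + 18)*(1794 + 848) = ((10 + 2*36) + 18)*2642 = ((10 + 72) + 18)*2642 = (82 + 18)*2642 = 100*2642 = 264200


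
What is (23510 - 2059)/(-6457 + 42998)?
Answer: 21451/36541 ≈ 0.58704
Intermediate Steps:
(23510 - 2059)/(-6457 + 42998) = 21451/36541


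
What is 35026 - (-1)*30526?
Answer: 65552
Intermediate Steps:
35026 - (-1)*30526 = 35026 - 1*(-30526) = 35026 + 30526 = 65552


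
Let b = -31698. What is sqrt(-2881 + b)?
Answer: I*sqrt(34579) ≈ 185.95*I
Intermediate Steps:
sqrt(-2881 + b) = sqrt(-2881 - 31698) = sqrt(-34579) = I*sqrt(34579)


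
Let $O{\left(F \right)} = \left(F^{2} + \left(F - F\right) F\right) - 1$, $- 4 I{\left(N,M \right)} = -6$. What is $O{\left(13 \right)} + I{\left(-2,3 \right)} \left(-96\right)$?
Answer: $24$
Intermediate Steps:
$I{\left(N,M \right)} = \frac{3}{2}$ ($I{\left(N,M \right)} = \left(- \frac{1}{4}\right) \left(-6\right) = \frac{3}{2}$)
$O{\left(F \right)} = -1 + F^{2}$ ($O{\left(F \right)} = \left(F^{2} + 0 F\right) - 1 = \left(F^{2} + 0\right) - 1 = F^{2} - 1 = -1 + F^{2}$)
$O{\left(13 \right)} + I{\left(-2,3 \right)} \left(-96\right) = \left(-1 + 13^{2}\right) + \frac{3}{2} \left(-96\right) = \left(-1 + 169\right) - 144 = 168 - 144 = 24$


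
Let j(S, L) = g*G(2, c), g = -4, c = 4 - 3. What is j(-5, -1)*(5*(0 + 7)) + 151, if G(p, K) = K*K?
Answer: 11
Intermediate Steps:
c = 1
G(p, K) = K²
j(S, L) = -4 (j(S, L) = -4*1² = -4*1 = -4)
j(-5, -1)*(5*(0 + 7)) + 151 = -20*(0 + 7) + 151 = -20*7 + 151 = -4*35 + 151 = -140 + 151 = 11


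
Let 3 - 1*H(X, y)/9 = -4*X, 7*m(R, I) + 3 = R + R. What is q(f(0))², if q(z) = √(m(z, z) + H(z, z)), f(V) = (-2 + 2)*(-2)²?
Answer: 186/7 ≈ 26.571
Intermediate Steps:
m(R, I) = -3/7 + 2*R/7 (m(R, I) = -3/7 + (R + R)/7 = -3/7 + (2*R)/7 = -3/7 + 2*R/7)
f(V) = 0 (f(V) = 0*4 = 0)
H(X, y) = 27 + 36*X (H(X, y) = 27 - (-36)*X = 27 + 36*X)
q(z) = √(186/7 + 254*z/7) (q(z) = √((-3/7 + 2*z/7) + (27 + 36*z)) = √(186/7 + 254*z/7))
q(f(0))² = (√(1302 + 1778*0)/7)² = (√(1302 + 0)/7)² = (√1302/7)² = 186/7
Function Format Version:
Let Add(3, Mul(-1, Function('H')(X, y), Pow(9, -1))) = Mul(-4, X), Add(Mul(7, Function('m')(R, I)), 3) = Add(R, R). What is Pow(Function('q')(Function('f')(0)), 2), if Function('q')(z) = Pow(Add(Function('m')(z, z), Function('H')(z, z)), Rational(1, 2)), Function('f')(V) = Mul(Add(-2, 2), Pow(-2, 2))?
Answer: Rational(186, 7) ≈ 26.571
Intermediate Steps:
Function('m')(R, I) = Add(Rational(-3, 7), Mul(Rational(2, 7), R)) (Function('m')(R, I) = Add(Rational(-3, 7), Mul(Rational(1, 7), Add(R, R))) = Add(Rational(-3, 7), Mul(Rational(1, 7), Mul(2, R))) = Add(Rational(-3, 7), Mul(Rational(2, 7), R)))
Function('f')(V) = 0 (Function('f')(V) = Mul(0, 4) = 0)
Function('H')(X, y) = Add(27, Mul(36, X)) (Function('H')(X, y) = Add(27, Mul(-9, Mul(-4, X))) = Add(27, Mul(36, X)))
Function('q')(z) = Pow(Add(Rational(186, 7), Mul(Rational(254, 7), z)), Rational(1, 2)) (Function('q')(z) = Pow(Add(Add(Rational(-3, 7), Mul(Rational(2, 7), z)), Add(27, Mul(36, z))), Rational(1, 2)) = Pow(Add(Rational(186, 7), Mul(Rational(254, 7), z)), Rational(1, 2)))
Pow(Function('q')(Function('f')(0)), 2) = Pow(Mul(Rational(1, 7), Pow(Add(1302, Mul(1778, 0)), Rational(1, 2))), 2) = Pow(Mul(Rational(1, 7), Pow(Add(1302, 0), Rational(1, 2))), 2) = Pow(Mul(Rational(1, 7), Pow(1302, Rational(1, 2))), 2) = Rational(186, 7)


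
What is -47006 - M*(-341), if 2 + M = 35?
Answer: -35753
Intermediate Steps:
M = 33 (M = -2 + 35 = 33)
-47006 - M*(-341) = -47006 - 33*(-341) = -47006 - 1*(-11253) = -47006 + 11253 = -35753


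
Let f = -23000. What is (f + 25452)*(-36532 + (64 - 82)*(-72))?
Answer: -86398672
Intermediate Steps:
(f + 25452)*(-36532 + (64 - 82)*(-72)) = (-23000 + 25452)*(-36532 + (64 - 82)*(-72)) = 2452*(-36532 - 18*(-72)) = 2452*(-36532 + 1296) = 2452*(-35236) = -86398672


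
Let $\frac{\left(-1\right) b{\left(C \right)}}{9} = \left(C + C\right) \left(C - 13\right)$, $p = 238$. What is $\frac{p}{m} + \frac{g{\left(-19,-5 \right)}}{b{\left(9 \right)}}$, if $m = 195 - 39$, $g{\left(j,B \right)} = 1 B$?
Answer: $\frac{12787}{8424} \approx 1.5179$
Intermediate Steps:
$g{\left(j,B \right)} = B$
$b{\left(C \right)} = - 18 C \left(-13 + C\right)$ ($b{\left(C \right)} = - 9 \left(C + C\right) \left(C - 13\right) = - 9 \cdot 2 C \left(-13 + C\right) = - 18 C \left(-13 + C\right)$)
$m = 156$ ($m = 195 - 39 = 156$)
$\frac{p}{m} + \frac{g{\left(-19,-5 \right)}}{b{\left(9 \right)}} = \frac{238}{156} - \frac{5}{18 \cdot 9 \left(13 - 9\right)} = 238 \cdot \frac{1}{156} - \frac{5}{18 \cdot 9 \left(13 - 9\right)} = \frac{119}{78} - \frac{5}{18 \cdot 9 \cdot 4} = \frac{119}{78} - \frac{5}{648} = \frac{12787}{8424}$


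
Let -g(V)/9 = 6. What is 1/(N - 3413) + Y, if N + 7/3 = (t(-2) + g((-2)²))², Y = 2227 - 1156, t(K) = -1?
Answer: 1254138/1171 ≈ 1071.0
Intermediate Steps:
Y = 1071
g(V) = -54 (g(V) = -9*6 = -54)
N = 9068/3 (N = -7/3 + (-1 - 54)² = -7/3 + (-55)² = -7/3 + 3025 = 9068/3 ≈ 3022.7)
1/(N - 3413) + Y = 1/(9068/3 - 3413) + 1071 = 1/(-1171/3) + 1071 = -3/1171 + 1071 = 1254138/1171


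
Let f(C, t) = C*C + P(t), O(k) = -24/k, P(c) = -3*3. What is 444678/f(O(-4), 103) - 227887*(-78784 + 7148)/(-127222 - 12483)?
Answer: -126216304858/1257345 ≈ -1.0038e+5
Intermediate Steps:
P(c) = -9
f(C, t) = -9 + C² (f(C, t) = C*C - 9 = C² - 9 = -9 + C²)
444678/f(O(-4), 103) - 227887*(-78784 + 7148)/(-127222 - 12483) = 444678/(-9 + (-24/(-4))²) - 227887*(-78784 + 7148)/(-127222 - 12483) = 444678/(-9 + (-24*(-¼))²) - 227887/((-139705/(-71636))) = 444678/(-9 + 6²) - 227887/((-139705*(-1/71636))) = 444678/(-9 + 36) - 227887/139705/71636 = 444678/27 - 227887*71636/139705 = 444678*(1/27) - 16324913132/139705 = 148226/9 - 16324913132/139705 = -126216304858/1257345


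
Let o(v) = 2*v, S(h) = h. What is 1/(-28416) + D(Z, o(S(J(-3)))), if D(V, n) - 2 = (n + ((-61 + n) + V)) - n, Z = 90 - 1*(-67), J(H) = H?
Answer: 2614271/28416 ≈ 92.000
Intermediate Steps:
Z = 157 (Z = 90 + 67 = 157)
D(V, n) = -59 + V + n (D(V, n) = 2 + ((n + ((-61 + n) + V)) - n) = 2 + ((n + (-61 + V + n)) - n) = 2 + ((-61 + V + 2*n) - n) = 2 + (-61 + V + n) = -59 + V + n)
1/(-28416) + D(Z, o(S(J(-3)))) = 1/(-28416) + (-59 + 157 + 2*(-3)) = -1/28416 + (-59 + 157 - 6) = -1/28416 + 92 = 2614271/28416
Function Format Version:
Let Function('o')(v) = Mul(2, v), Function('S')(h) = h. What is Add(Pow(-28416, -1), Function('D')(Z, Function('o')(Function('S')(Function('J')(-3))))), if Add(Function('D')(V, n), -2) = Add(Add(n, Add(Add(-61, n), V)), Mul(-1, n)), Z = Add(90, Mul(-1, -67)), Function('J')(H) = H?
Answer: Rational(2614271, 28416) ≈ 92.000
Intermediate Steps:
Z = 157 (Z = Add(90, 67) = 157)
Function('D')(V, n) = Add(-59, V, n) (Function('D')(V, n) = Add(2, Add(Add(n, Add(Add(-61, n), V)), Mul(-1, n))) = Add(2, Add(Add(n, Add(-61, V, n)), Mul(-1, n))) = Add(2, Add(Add(-61, V, Mul(2, n)), Mul(-1, n))) = Add(2, Add(-61, V, n)) = Add(-59, V, n))
Add(Pow(-28416, -1), Function('D')(Z, Function('o')(Function('S')(Function('J')(-3))))) = Add(Pow(-28416, -1), Add(-59, 157, Mul(2, -3))) = Add(Rational(-1, 28416), Add(-59, 157, -6)) = Add(Rational(-1, 28416), 92) = Rational(2614271, 28416)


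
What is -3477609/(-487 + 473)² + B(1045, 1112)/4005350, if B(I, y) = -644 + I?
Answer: -6964520564777/392524300 ≈ -17743.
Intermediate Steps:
-3477609/(-487 + 473)² + B(1045, 1112)/4005350 = -3477609/(-487 + 473)² + (-644 + 1045)/4005350 = -3477609/((-14)²) + 401*(1/4005350) = -3477609/196 + 401/4005350 = -6964520564777/392524300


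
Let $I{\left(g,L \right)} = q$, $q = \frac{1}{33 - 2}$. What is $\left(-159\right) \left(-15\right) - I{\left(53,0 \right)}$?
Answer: $\frac{73934}{31} \approx 2385.0$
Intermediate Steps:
$q = \frac{1}{31} \approx 0.032258$
$I{\left(g,L \right)} = \frac{1}{31}$
$\left(-159\right) \left(-15\right) - I{\left(53,0 \right)} = \left(-159\right) \left(-15\right) - \frac{1}{31} = 2385 - \frac{1}{31} = \frac{73934}{31}$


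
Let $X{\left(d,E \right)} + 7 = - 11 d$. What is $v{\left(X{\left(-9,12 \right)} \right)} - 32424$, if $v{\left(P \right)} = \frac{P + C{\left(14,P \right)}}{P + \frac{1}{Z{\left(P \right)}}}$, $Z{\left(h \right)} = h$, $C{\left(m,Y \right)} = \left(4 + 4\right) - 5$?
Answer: $- \frac{54892084}{1693} \approx -32423.0$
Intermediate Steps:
$X{\left(d,E \right)} = -7 - 11 d$
$C{\left(m,Y \right)} = 3$ ($C{\left(m,Y \right)} = 8 - 5 = 3$)
$v{\left(P \right)} = \frac{3 + P}{P + \frac{1}{P}}$ ($v{\left(P \right)} = \frac{P + 3}{P + \frac{1}{P}} = \frac{3 + P}{P + \frac{1}{P}}$)
$v{\left(X{\left(-9,12 \right)} \right)} - 32424 = \frac{\left(-7 - -99\right) \left(3 - -92\right)}{1 + \left(-7 - -99\right)^{2}} - 32424 = \frac{\left(-7 + 99\right) \left(3 + \left(-7 + 99\right)\right)}{1 + \left(-7 + 99\right)^{2}} - 32424 = \frac{92 \left(3 + 92\right)}{1 + 92^{2}} - 32424 = 92 \frac{1}{1 + 8464} \cdot 95 - 32424 = 92 \cdot \frac{1}{8465} \cdot 95 - 32424 = \frac{1748}{1693} - 32424 = - \frac{54892084}{1693}$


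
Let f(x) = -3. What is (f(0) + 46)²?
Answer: 1849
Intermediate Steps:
(f(0) + 46)² = (-3 + 46)² = 43² = 1849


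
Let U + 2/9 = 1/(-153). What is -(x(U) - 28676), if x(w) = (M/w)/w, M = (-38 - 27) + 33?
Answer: 35877188/1225 ≈ 29288.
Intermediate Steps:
M = -32 (M = -65 + 33 = -32)
U = -35/153 (U = -2/9 + 1/(-153) = -2/9 - 1/153 = -35/153 ≈ -0.22876)
x(w) = -32/w² (x(w) = (-32/w)/w = -32/w²)
-(x(U) - 28676) = -(-32/(-35/153)² - 28676) = -(-32*23409/1225 - 28676) = -(-749088/1225 - 28676) = -1*(-35877188/1225) = 35877188/1225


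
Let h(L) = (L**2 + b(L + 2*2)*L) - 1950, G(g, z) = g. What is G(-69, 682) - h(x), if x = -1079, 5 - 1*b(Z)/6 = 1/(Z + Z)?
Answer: -1214736013/1075 ≈ -1.1300e+6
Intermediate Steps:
b(Z) = 30 - 3/Z (b(Z) = 30 - 6/(Z + Z) = 30 - 6*1/(2*Z) = 30 - 3/Z)
h(L) = -1950 + L**2 + L*(30 - 3/(4 + L)) (h(L) = (L**2 + (30 - 3/(L + 2*2))*L) - 1950 = (L**2 + (30 - 3/(L + 4))*L) - 1950 = (L**2 + (30 - 3/(4 + L))*L) - 1950 = (L**2 + L*(30 - 3/(4 + L))) - 1950 = -1950 + L**2 + L*(30 - 3/(4 + L)))
G(-69, 682) - h(x) = -69 - (-7800 + (-1079)**3 - 1833*(-1079) + 34*(-1079)**2)/(4 - 1079) = -69 - (-7800 - 1256216039 + 1977807 + 34*1164241)/(-1075) = -69 - (-1)*(-7800 - 1256216039 + 1977807 + 39584194)/1075 = -69 - (-1)*(-1214661838)/1075 = -69 - 1*1214661838/1075 = -69 - 1214661838/1075 = -1214736013/1075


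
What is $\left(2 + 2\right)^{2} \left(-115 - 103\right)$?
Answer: $-3488$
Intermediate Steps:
$\left(2 + 2\right)^{2} \left(-115 - 103\right) = 4^{2} \left(-218\right) = 16 \left(-218\right) = -3488$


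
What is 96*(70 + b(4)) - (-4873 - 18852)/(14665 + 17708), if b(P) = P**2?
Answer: 267295213/32373 ≈ 8256.7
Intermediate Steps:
96*(70 + b(4)) - (-4873 - 18852)/(14665 + 17708) = 96*(70 + 4**2) - (-4873 - 18852)/(14665 + 17708) = 96*(70 + 16) - (-23725)/32373 = 96*86 - (-23725)/32373 = 8256 - 1*(-23725/32373) = 8256 + 23725/32373 = 267295213/32373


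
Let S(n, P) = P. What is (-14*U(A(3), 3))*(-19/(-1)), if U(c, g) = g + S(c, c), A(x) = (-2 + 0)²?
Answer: -1862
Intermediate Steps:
A(x) = 4 (A(x) = (-2)² = 4)
U(c, g) = c + g (U(c, g) = g + c = c + g)
(-14*U(A(3), 3))*(-19/(-1)) = (-14*(4 + 3))*(-19/(-1)) = (-14*7)*(-19*(-1)) = -98*19 = -1862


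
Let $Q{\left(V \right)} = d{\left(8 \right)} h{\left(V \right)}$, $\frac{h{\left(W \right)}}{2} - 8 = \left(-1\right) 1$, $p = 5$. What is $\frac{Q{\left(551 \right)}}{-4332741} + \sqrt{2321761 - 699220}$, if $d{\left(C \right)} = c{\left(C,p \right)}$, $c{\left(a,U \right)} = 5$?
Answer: $- \frac{10}{618963} + \sqrt{1622541} \approx 1273.8$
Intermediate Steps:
$h{\left(W \right)} = 14$ ($h{\left(W \right)} = 16 + 2 \left(\left(-1\right) 1\right) = 16 + 2 \left(-1\right) = 16 - 2 = 14$)
$d{\left(C \right)} = 5$
$Q{\left(V \right)} = 70$ ($Q{\left(V \right)} = 5 \cdot 14 = 70$)
$\frac{Q{\left(551 \right)}}{-4332741} + \sqrt{2321761 - 699220} = \frac{70}{-4332741} + \sqrt{2321761 - 699220} = 70 \left(- \frac{1}{4332741}\right) + \sqrt{1622541} = - \frac{10}{618963} + \sqrt{1622541}$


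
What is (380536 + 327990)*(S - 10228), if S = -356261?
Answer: -259666985214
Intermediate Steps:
(380536 + 327990)*(S - 10228) = (380536 + 327990)*(-356261 - 10228) = 708526*(-366489) = -259666985214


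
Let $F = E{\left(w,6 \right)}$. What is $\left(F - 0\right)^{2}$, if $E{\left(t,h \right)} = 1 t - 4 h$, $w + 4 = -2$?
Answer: $900$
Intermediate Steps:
$w = -6$ ($w = -4 - 2 = -6$)
$E{\left(t,h \right)} = t - 4 h$
$F = -30$ ($F = -6 - 24 = -30$)
$\left(F - 0\right)^{2} = \left(-30 - 0\right)^{2} = \left(-30 + 0\right)^{2} = \left(-30\right)^{2} = 900$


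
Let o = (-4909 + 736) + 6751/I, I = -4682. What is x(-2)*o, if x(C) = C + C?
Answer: 39089474/2341 ≈ 16698.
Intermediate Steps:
o = -19544737/4682 (o = (-4909 + 736) + 6751/(-4682) = -4173 + 6751*(-1/4682) = -4173 - 6751/4682 = -19544737/4682 ≈ -4174.4)
x(C) = 2*C
x(-2)*o = (2*(-2))*(-19544737/4682) = -4*(-19544737/4682) = 39089474/2341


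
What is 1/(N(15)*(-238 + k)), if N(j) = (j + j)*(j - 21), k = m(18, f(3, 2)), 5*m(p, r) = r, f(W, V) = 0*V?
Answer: 1/42840 ≈ 2.3343e-5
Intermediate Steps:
f(W, V) = 0
m(p, r) = r/5
k = 0 (k = (1/5)*0 = 0)
N(j) = 2*j*(-21 + j) (N(j) = (2*j)*(-21 + j) = 2*j*(-21 + j))
1/(N(15)*(-238 + k)) = 1/((2*15*(-21 + 15))*(-238 + 0)) = 1/((2*15*(-6))*(-238)) = 1/(-180*(-238)) = 1/42840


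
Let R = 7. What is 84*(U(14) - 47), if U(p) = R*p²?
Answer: 111300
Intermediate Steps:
U(p) = 7*p²
84*(U(14) - 47) = 84*(7*14² - 47) = 84*(7*196 - 47) = 84*(1372 - 47) = 84*1325 = 111300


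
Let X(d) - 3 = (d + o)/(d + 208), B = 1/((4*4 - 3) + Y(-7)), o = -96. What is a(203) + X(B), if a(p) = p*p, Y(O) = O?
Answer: 51473213/1249 ≈ 41212.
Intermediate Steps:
B = ⅙ (B = 1/((4*4 - 3) - 7) = 1/((16 - 3) - 7) = 1/(13 - 7) = 1/6 = ⅙ ≈ 0.16667)
X(d) = 3 + (-96 + d)/(208 + d) (X(d) = 3 + (d - 96)/(d + 208) = 3 + (-96 + d)/(208 + d))
a(p) = p²
a(203) + X(B) = 203² + 4*(132 + ⅙)/(208 + ⅙) = 41209 + 4*(793/6)/(1249/6) = 41209 + 4*(6/1249)*(793/6) = 41209 + 3172/1249 = 51473213/1249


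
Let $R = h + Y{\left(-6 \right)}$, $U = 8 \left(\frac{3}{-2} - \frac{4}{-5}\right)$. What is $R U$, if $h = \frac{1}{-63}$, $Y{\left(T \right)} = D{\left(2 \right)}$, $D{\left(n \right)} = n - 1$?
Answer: $- \frac{248}{45} \approx -5.5111$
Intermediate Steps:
$D{\left(n \right)} = -1 + n$
$Y{\left(T \right)} = 1$ ($Y{\left(T \right)} = -1 + 2 = 1$)
$h = - \frac{1}{63} \approx -0.015873$
$U = - \frac{28}{5}$ ($U = 8 \left(3 \left(- \frac{1}{2}\right) - - \frac{4}{5}\right) = 8 \left(- \frac{3}{2} + \frac{4}{5}\right) = 8 \left(- \frac{7}{10}\right) = - \frac{28}{5} \approx -5.6$)
$R = \frac{62}{63}$ ($R = - \frac{1}{63} + 1 = \frac{62}{63} \approx 0.98413$)
$R U = \frac{62}{63} \left(- \frac{28}{5}\right) = - \frac{248}{45}$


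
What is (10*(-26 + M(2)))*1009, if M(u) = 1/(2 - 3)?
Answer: -272430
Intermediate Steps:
M(u) = -1 (M(u) = 1/(-1) = -1)
(10*(-26 + M(2)))*1009 = (10*(-26 - 1))*1009 = (10*(-27))*1009 = -270*1009 = -272430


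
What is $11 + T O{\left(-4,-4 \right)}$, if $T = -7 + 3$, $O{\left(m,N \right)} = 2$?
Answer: $3$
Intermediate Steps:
$T = -4$
$11 + T O{\left(-4,-4 \right)} = 11 - 8 = 3$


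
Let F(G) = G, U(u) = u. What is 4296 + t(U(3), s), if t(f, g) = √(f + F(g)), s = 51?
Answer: 4296 + 3*√6 ≈ 4303.4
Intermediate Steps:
t(f, g) = √(f + g)
4296 + t(U(3), s) = 4296 + √(3 + 51) = 4296 + √54 = 4296 + 3*√6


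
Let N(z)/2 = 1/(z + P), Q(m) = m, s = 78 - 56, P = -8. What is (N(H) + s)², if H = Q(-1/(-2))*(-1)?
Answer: 136900/289 ≈ 473.70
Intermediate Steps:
s = 22
H = -½ (H = -1/(-2)*(-1) = -1*(-½)*(-1) = (½)*(-1) = -½ ≈ -0.50000)
N(z) = 2/(-8 + z) (N(z) = 2/(z - 8) = 2/(-8 + z))
(N(H) + s)² = (2/(-8 - ½) + 22)² = (2/(-17/2) + 22)² = (2*(-2/17) + 22)² = (-4/17 + 22)² = (370/17)² = 136900/289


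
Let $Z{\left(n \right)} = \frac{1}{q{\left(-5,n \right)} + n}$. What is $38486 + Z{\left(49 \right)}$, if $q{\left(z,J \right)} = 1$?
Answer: $\frac{1924301}{50} \approx 38486.0$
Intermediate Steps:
$Z{\left(n \right)} = \frac{1}{1 + n}$
$38486 + Z{\left(49 \right)} = 38486 + \frac{1}{1 + 49} = 38486 + \frac{1}{50} = \frac{1924301}{50}$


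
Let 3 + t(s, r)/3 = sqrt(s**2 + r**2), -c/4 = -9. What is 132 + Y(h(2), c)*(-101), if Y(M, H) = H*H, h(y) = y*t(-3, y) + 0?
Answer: -130764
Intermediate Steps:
c = 36 (c = -4*(-9) = 36)
t(s, r) = -9 + 3*sqrt(r**2 + s**2) (t(s, r) = -9 + 3*sqrt(s**2 + r**2) = -9 + 3*sqrt(r**2 + s**2))
h(y) = y*(-9 + 3*sqrt(9 + y**2)) (h(y) = y*(-9 + 3*sqrt(y**2 + (-3)**2)) + 0 = y*(-9 + 3*sqrt(y**2 + 9)) + 0 = y*(-9 + 3*sqrt(9 + y**2)) + 0 = y*(-9 + 3*sqrt(9 + y**2)))
Y(M, H) = H**2
132 + Y(h(2), c)*(-101) = 132 + 36**2*(-101) = 132 + 1296*(-101) = 132 - 130896 = -130764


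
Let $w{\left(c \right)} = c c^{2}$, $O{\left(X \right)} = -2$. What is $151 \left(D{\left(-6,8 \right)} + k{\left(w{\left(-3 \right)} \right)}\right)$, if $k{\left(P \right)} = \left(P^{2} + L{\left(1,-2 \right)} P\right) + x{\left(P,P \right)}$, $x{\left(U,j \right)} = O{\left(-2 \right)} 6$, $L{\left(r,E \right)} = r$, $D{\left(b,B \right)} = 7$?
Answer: $105247$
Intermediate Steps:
$w{\left(c \right)} = c^{3}$
$x{\left(U,j \right)} = -12$ ($x{\left(U,j \right)} = \left(-2\right) 6 = -12$)
$k{\left(P \right)} = -12 + P + P^{2}$ ($k{\left(P \right)} = \left(P^{2} + 1 P\right) - 12 = \left(P^{2} + P\right) - 12 = \left(P + P^{2}\right) - 12 = -12 + P + P^{2}$)
$151 \left(D{\left(-6,8 \right)} + k{\left(w{\left(-3 \right)} \right)}\right) = 151 \left(7 + \left(-12 + \left(-3\right)^{3} + \left(\left(-3\right)^{3}\right)^{2}\right)\right) = 151 \left(7 - \left(39 - 729\right)\right) = 151 \left(7 - -690\right) = 151 \left(7 + 690\right) = 151 \cdot 697 = 105247$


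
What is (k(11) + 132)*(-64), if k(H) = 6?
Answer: -8832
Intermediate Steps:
(k(11) + 132)*(-64) = (6 + 132)*(-64) = 138*(-64) = -8832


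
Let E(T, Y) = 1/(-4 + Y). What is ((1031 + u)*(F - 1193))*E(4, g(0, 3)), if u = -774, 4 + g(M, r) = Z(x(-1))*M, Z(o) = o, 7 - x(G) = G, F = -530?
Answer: 442811/8 ≈ 55351.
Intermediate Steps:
x(G) = 7 - G
g(M, r) = -4 + 8*M (g(M, r) = -4 + (7 - 1*(-1))*M = -4 + (7 + 1)*M = -4 + 8*M)
((1031 + u)*(F - 1193))*E(4, g(0, 3)) = ((1031 - 774)*(-530 - 1193))/(-4 + (-4 + 8*0)) = (257*(-1723))/(-4 + (-4 + 0)) = -442811/(-4 - 4) = -442811/(-8) = -442811*(-⅛) = 442811/8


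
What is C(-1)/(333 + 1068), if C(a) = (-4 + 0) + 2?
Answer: -2/1401 ≈ -0.0014276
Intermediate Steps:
C(a) = -2 (C(a) = -4 + 2 = -2)
C(-1)/(333 + 1068) = -2/(333 + 1068) = -2/1401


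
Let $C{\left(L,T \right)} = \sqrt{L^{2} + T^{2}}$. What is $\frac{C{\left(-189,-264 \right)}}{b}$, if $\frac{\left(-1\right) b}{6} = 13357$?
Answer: $- \frac{\sqrt{11713}}{26714} \approx -0.0040513$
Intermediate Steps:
$b = -80142$ ($b = \left(-6\right) 13357 = -80142$)
$\frac{C{\left(-189,-264 \right)}}{b} = \frac{\sqrt{\left(-189\right)^{2} + \left(-264\right)^{2}}}{-80142} = \sqrt{35721 + 69696} \left(- \frac{1}{80142}\right) = \sqrt{105417} \left(- \frac{1}{80142}\right) = 3 \sqrt{11713} \left(- \frac{1}{80142}\right) = - \frac{\sqrt{11713}}{26714}$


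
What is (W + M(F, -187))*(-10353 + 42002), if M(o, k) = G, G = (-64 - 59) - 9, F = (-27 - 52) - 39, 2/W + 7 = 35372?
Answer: -147743165522/35365 ≈ -4.1777e+6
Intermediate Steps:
W = 2/35365 (W = 2/(-7 + 35372) = 2/35365 ≈ 5.6553e-5)
F = -118 (F = -79 - 39 = -118)
G = -132 (G = -123 - 9 = -132)
M(o, k) = -132
(W + M(F, -187))*(-10353 + 42002) = (2/35365 - 132)*(-10353 + 42002) = -4668178/35365*31649 = -147743165522/35365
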